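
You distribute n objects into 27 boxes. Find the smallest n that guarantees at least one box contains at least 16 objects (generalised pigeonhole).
n = (16 − 1)·27 + 1 = 406

By the generalised pigeonhole principle, to guarantee some box contains ≥ r objects we need more than (r − 1) · k objects total. Threshold: n = (r − 1) · k + 1. With r = 16 and k = 27: n = 15 · 27 + 1 = 405 + 1 = 406. For n = 405 = 15 · 27, we can put exactly 15 objects in every box, avoiding 16 in any single one — so 406 is tight.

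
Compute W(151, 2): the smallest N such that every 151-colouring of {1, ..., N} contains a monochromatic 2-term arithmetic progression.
W(151, 2) = 151 + 1 = 152

A 2-term AP is any pair of integers, so a monochromatic 2-AP exists iff some colour is used at least twice. With 151 colours, the colouring i ↦ i on {1, ..., 151} uses each colour once, avoiding any monochromatic pair, so W(151, 2) > 151. For {1, ..., 152}, pigeonhole forces two integers of the same colour, which form a monochromatic 2-AP. Hence W(151, 2) = 152.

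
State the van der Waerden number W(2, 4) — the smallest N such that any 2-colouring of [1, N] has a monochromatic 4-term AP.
W(2, 4) = 35

This is a classical value, W(2, 4) = 35, established by combining an explicit 2-colouring of {1, ..., 34} with no monochromatic 4-AP (giving the lower bound W(2, 4) > 34) and a finite case analysis / exhaustive computer search showing every 2-colouring of {1, ..., 35} has such an AP.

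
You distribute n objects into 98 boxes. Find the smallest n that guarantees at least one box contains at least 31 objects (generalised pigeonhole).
n = (31 − 1)·98 + 1 = 2941

By the generalised pigeonhole principle, to guarantee some box contains ≥ r objects we need more than (r − 1) · k objects total. Threshold: n = (r − 1) · k + 1. With r = 31 and k = 98: n = 30 · 98 + 1 = 2940 + 1 = 2941. For n = 2940 = 30 · 98, we can put exactly 30 objects in every box, avoiding 31 in any single one — so 2941 is tight.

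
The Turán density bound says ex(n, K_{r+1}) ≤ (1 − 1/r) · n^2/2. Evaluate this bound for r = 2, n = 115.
Turán density bound = (1/2) · 115^2/2 = 13225/4 ≈ 3306.25

Turán's theorem: ex(n, K_{r+1}) is achieved by the complete r-partite Turán graph T(n, r) with parts as balanced as possible, and is at most (1 − 1/r) · n^2/2. For r = 2, n = 115: the density bound is (1/2) · 13225/2 = 13225/4 ≈ 3306.25. The integer-valued extremum is e(T(115, 2)) = 3306, which is strictly less than the density bound 13225/4 since 2 ∤ 115 (the parts of T(115, 2) cannot all be equal).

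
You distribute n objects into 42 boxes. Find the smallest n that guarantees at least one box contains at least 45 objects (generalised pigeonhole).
n = (45 − 1)·42 + 1 = 1849

By the generalised pigeonhole principle, to guarantee some box contains ≥ r objects we need more than (r − 1) · k objects total. Threshold: n = (r − 1) · k + 1. With r = 45 and k = 42: n = 44 · 42 + 1 = 1848 + 1 = 1849. For n = 1848 = 44 · 42, we can put exactly 44 objects in every box, avoiding 45 in any single one — so 1849 is tight.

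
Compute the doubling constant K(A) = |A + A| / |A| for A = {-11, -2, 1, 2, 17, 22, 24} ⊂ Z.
K = |A + A| / |A| = 28/7 = 4

Enumerate A + A = {a + b : a, b ∈ A}. With |A| = 7, there are |A|^2 = 49 ordered sum pairs; collecting distinct values, A + A = {-22, -13, -10, -9, -4, -1, 0, 2, 3, 4, 6, 11, 13, 15, 18, 19, 20, 22, 23, 24, 25, 26, 34, 39, 41, 44, 46, 48}, so |A + A| = 28. Thus K = 28/7 = 4. For comparison, the minimum possible |A + A| over all 7-element sets is 2·7 − 1 = 13 (so min K = 13/7), attained only by arithmetic progressions.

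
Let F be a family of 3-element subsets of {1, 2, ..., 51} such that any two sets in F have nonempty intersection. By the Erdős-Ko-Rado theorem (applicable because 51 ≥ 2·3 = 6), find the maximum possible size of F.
max |F| = C(50, 2) = 1225

The Erdős-Ko-Rado theorem states: for n ≥ 2k, an intersecting family of k-subsets of an n-element set has size at most C(n − 1, k − 1), with equality for 'star' families {A ⊆ [n] : |A| = k, i ∈ A} (fix an element i). For n = 51, k = 3: C(50, 2) = 1225.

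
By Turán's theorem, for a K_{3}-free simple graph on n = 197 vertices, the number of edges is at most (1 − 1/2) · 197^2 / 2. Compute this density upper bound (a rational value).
Turán density bound = (1/2) · 197^2/2 = 38809/4 ≈ 9702.25

Turán's theorem: ex(n, K_{r+1}) is achieved by the complete r-partite Turán graph T(n, r) with parts as balanced as possible, and is at most (1 − 1/r) · n^2/2. For r = 2, n = 197: the density bound is (1/2) · 38809/2 = 38809/4 ≈ 9702.25. The integer-valued extremum is e(T(197, 2)) = 9702, which is strictly less than the density bound 38809/4 since 2 ∤ 197 (the parts of T(197, 2) cannot all be equal).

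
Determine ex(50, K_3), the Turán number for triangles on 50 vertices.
ex(50, K_3) = ⌊50^2/4⌋ = 625

Mantel (1907): a triangle-free graph on n vertices has at most ⌊n^2/4⌋ edges, with equality for the complete bipartite graph K_{⌊n/2⌋, ⌈n/2⌉}. For n = 50: ⌊50^2/4⌋ = ⌊2500/4⌋ = 625. The extremal graph is K_{25, 25}, which has 25·25 = 625 edges.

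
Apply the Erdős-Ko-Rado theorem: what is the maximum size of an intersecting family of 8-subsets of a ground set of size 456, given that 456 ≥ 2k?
max |F| = C(455, 7) = 764731089719025

The Erdős-Ko-Rado theorem states: for n ≥ 2k, an intersecting family of k-subsets of an n-element set has size at most C(n − 1, k − 1), with equality for 'star' families {A ⊆ [n] : |A| = k, i ∈ A} (fix an element i). For n = 456, k = 8: C(455, 7) = 764731089719025.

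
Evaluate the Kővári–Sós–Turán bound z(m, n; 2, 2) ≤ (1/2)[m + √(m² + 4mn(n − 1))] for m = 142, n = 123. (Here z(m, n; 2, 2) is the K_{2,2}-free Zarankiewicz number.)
z(142, 123; 2, 2) ≤ (1/2)[142 + √(142² + 4·142·123·122)] = (1/2)[142 + √8543572] = 1532.4695

Kővári–Sós–Turán: let r_1, ..., r_142 be the row sums and z = Σ r_i the total number of 1s. Each pair of columns can share at most one row with both entries 1 (else a 2×2 all-ones block appears), so Σ_i C(r_i, 2) ≤ C(123, 2) = 7503. By convexity Σ_i C(r_i, 2) ≥ 142·C(z/142, 2) = z(z − 142)/(2·142), giving z² − 142z − 142·123·122 ≤ 0 and hence z ≤ (1/2)[142 + √(20164 + 4·2130852)] = (1/2)[142 + √8543572] ≈ (1/2)(142 + 2922.9389) = 1532.4695.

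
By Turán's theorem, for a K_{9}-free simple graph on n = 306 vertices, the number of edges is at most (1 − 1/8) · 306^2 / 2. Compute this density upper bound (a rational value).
Turán density bound = (7/8) · 306^2/2 = 163863/4 ≈ 40965.75

Turán's theorem: ex(n, K_{r+1}) is achieved by the complete r-partite Turán graph T(n, r) with parts as balanced as possible, and is at most (1 − 1/r) · n^2/2. For r = 8, n = 306: the density bound is (7/8) · 93636/2 = 163863/4 ≈ 40965.75. The integer-valued extremum is e(T(306, 8)) = 40965, which is strictly less than the density bound 163863/4 since 8 ∤ 306 (the parts of T(306, 8) cannot all be equal).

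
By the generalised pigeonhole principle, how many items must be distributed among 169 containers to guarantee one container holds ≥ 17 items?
n = (17 − 1)·169 + 1 = 2705

By the generalised pigeonhole principle, to guarantee some box contains ≥ r objects we need more than (r − 1) · k objects total. Threshold: n = (r − 1) · k + 1. With r = 17 and k = 169: n = 16 · 169 + 1 = 2704 + 1 = 2705. For n = 2704 = 16 · 169, we can put exactly 16 objects in every box, avoiding 17 in any single one — so 2705 is tight.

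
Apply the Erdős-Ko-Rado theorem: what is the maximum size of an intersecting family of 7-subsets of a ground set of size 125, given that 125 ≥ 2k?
max |F| = C(124, 6) = 4465475476

Erdős-Ko-Rado (1961): when n ≥ 2k, max |F| = C(n−1, k−1). The bound is attained by the star {A : i ∈ A} for any fixed i ∈ [n]. Here C(125−1, 7−1) = C(124, 6) = 4465475476.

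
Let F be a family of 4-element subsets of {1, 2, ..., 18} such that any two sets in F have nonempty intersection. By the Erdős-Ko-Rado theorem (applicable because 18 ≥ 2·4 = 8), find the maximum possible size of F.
max |F| = C(17, 3) = 680

Erdős-Ko-Rado (1961): when n ≥ 2k, max |F| = C(n−1, k−1). The bound is attained by the star {A : i ∈ A} for any fixed i ∈ [n]. Here C(18−1, 4−1) = C(17, 3) = 680.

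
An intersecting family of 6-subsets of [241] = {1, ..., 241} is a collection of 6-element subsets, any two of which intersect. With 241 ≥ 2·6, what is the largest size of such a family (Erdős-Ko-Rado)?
max |F| = C(240, 5) = 6363048048

The Erdős-Ko-Rado theorem states: for n ≥ 2k, an intersecting family of k-subsets of an n-element set has size at most C(n − 1, k − 1), with equality for 'star' families {A ⊆ [n] : |A| = k, i ∈ A} (fix an element i). For n = 241, k = 6: C(240, 5) = 6363048048.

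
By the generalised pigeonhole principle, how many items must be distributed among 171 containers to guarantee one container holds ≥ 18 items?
n = (18 − 1)·171 + 1 = 2908

By the generalised pigeonhole principle, to guarantee some box contains ≥ r objects we need more than (r − 1) · k objects total. Threshold: n = (r − 1) · k + 1. With r = 18 and k = 171: n = 17 · 171 + 1 = 2907 + 1 = 2908. For n = 2907 = 17 · 171, we can put exactly 17 objects in every box, avoiding 18 in any single one — so 2908 is tight.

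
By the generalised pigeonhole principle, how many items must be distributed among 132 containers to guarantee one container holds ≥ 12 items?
n = (12 − 1)·132 + 1 = 1453

By the generalised pigeonhole principle, to guarantee some box contains ≥ r objects we need more than (r − 1) · k objects total. Threshold: n = (r − 1) · k + 1. With r = 12 and k = 132: n = 11 · 132 + 1 = 1452 + 1 = 1453. For n = 1452 = 11 · 132, we can put exactly 11 objects in every box, avoiding 12 in any single one — so 1453 is tight.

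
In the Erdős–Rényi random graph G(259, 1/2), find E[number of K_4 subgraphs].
E[# K_4] = C(259, 4) · (1/2)^C(4, 2) = 183181376 / 2^6 = 2862209

For each 4-subset S of vertices (there are C(259, 4) = 183181376 such S), let X_S = 1 if S induces a K_4 (all C(4, 2) = 6 edges present). Then P(X_S = 1) = (1/2)^6 = 1/64. By linearity of expectation, E[# K_4] = C(259, 4) · (1/2)^6 = 183181376 / 64 = 2862209.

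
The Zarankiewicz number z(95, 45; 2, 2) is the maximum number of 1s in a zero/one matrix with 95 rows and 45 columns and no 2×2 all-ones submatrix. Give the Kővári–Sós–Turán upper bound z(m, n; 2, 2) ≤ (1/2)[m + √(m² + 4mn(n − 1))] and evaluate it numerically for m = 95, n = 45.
z(95, 45; 2, 2) ≤ (1/2)[95 + √(95² + 4·95·45·44)] = (1/2)[95 + √761425] = 483.7983

Kővári–Sós–Turán: let r_1, ..., r_95 be the row sums and z = Σ r_i the total number of 1s. Each pair of columns can share at most one row with both entries 1 (else a 2×2 all-ones block appears), so Σ_i C(r_i, 2) ≤ C(45, 2) = 990. By convexity Σ_i C(r_i, 2) ≥ 95·C(z/95, 2) = z(z − 95)/(2·95), giving z² − 95z − 95·45·44 ≤ 0 and hence z ≤ (1/2)[95 + √(9025 + 4·188100)] = (1/2)[95 + √761425] ≈ (1/2)(95 + 872.5967) = 483.7983.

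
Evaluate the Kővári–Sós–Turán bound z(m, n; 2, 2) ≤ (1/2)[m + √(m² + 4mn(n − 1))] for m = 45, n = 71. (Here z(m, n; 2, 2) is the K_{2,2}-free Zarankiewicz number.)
z(45, 71; 2, 2) ≤ (1/2)[45 + √(45² + 4·45·71·70)] = (1/2)[45 + √896625] = 495.9514

Kővári–Sós–Turán: let r_1, ..., r_45 be the row sums and z = Σ r_i the total number of 1s. Each pair of columns can share at most one row with both entries 1 (else a 2×2 all-ones block appears), so Σ_i C(r_i, 2) ≤ C(71, 2) = 2485. By convexity Σ_i C(r_i, 2) ≥ 45·C(z/45, 2) = z(z − 45)/(2·45), giving z² − 45z − 45·71·70 ≤ 0 and hence z ≤ (1/2)[45 + √(2025 + 4·223650)] = (1/2)[45 + √896625] ≈ (1/2)(45 + 946.9028) = 495.9514.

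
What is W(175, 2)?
W(175, 2) = 175 + 1 = 176

A 2-term AP is any pair of integers, so a monochromatic 2-AP exists iff some colour is used at least twice. With 175 colours, the colouring i ↦ i on {1, ..., 175} uses each colour once, avoiding any monochromatic pair, so W(175, 2) > 175. For {1, ..., 176}, pigeonhole forces two integers of the same colour, which form a monochromatic 2-AP. Hence W(175, 2) = 176.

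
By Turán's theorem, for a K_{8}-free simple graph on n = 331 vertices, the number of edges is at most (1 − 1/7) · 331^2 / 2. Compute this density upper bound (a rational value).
Turán density bound = (6/7) · 331^2/2 = 328683/7 ≈ 46954.7143

Turán's theorem: ex(n, K_{r+1}) is achieved by the complete r-partite Turán graph T(n, r) with parts as balanced as possible, and is at most (1 − 1/r) · n^2/2. For r = 7, n = 331: the density bound is (6/7) · 109561/2 = 328683/7 ≈ 46954.7143. The integer-valued extremum is e(T(331, 7)) = 46954, which is strictly less than the density bound 328683/7 since 7 ∤ 331 (the parts of T(331, 7) cannot all be equal).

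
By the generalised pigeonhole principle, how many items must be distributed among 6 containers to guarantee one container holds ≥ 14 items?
n = (14 − 1)·6 + 1 = 79

By the generalised pigeonhole principle, to guarantee some box contains ≥ r objects we need more than (r − 1) · k objects total. Threshold: n = (r − 1) · k + 1. With r = 14 and k = 6: n = 13 · 6 + 1 = 78 + 1 = 79. For n = 78 = 13 · 6, we can put exactly 13 objects in every box, avoiding 14 in any single one — so 79 is tight.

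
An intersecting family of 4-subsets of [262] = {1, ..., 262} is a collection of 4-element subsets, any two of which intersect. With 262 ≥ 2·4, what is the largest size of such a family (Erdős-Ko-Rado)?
max |F| = C(261, 3) = 2929290

Erdős-Ko-Rado (1961): when n ≥ 2k, max |F| = C(n−1, k−1). The bound is attained by the star {A : i ∈ A} for any fixed i ∈ [n]. Here C(262−1, 4−1) = C(261, 3) = 2929290.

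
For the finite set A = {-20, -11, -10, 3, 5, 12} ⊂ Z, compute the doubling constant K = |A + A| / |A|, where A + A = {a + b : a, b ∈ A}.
K = |A + A| / |A| = 20/6 = 10/3

Enumerate A + A = {a + b : a, b ∈ A}. With |A| = 6, there are |A|^2 = 36 ordered sum pairs; collecting distinct values, A + A = {-40, -31, -30, -22, -21, -20, -17, -15, -8, -7, -6, -5, 1, 2, 6, 8, 10, 15, 17, 24}, so |A + A| = 20. Thus K = 20/6 = 10/3. For comparison, the minimum possible |A + A| over all 6-element sets is 2·6 − 1 = 11 (so min K = 11/6), attained only by arithmetic progressions.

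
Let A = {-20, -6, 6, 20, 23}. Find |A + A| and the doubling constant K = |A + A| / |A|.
K = |A + A| / |A| = 14/5

Enumerate A + A = {a + b : a, b ∈ A}. With |A| = 5, there are |A|^2 = 25 ordered sum pairs; collecting distinct values, A + A = {-40, -26, -14, -12, 0, 3, 12, 14, 17, 26, 29, 40, 43, 46}, so |A + A| = 14. Thus K = 14/5. For comparison, the minimum possible |A + A| over all 5-element sets is 2·5 − 1 = 9 (so min K = 9/5), attained only by arithmetic progressions.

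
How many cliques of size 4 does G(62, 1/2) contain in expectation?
E[# K_4] = C(62, 4) · (1/2)^C(4, 2) = 557845 / 2^6 = 8716.328125

For each 4-subset S of vertices (there are C(62, 4) = 557845 such S), let X_S = 1 if S induces a K_4 (all C(4, 2) = 6 edges present). Then P(X_S = 1) = (1/2)^6 = 1/64. By linearity of expectation, E[# K_4] = C(62, 4) · (1/2)^6 = 557845 / 64 = 8716.328125.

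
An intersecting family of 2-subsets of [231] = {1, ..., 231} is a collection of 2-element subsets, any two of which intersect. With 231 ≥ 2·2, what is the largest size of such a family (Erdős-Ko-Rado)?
max |F| = C(230, 1) = 230

Erdős-Ko-Rado (1961): when n ≥ 2k, max |F| = C(n−1, k−1). The bound is attained by the star {A : i ∈ A} for any fixed i ∈ [n]. Here C(231−1, 2−1) = C(230, 1) = 230.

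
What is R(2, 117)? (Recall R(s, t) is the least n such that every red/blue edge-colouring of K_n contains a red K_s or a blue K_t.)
R(2, 117) = 117

R(2, k) = k for all k ≥ 2: in a 2-colouring of K_k, either some edge is red (a red K_2) or all edges are blue (a blue K_k). And K_{116} coloured all-blue has no blue K_117, so R(2, 117) > 116. Hence R(2, 117) = 117.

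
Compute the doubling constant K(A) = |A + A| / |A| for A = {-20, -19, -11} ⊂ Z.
K = |A + A| / |A| = 6/3 = 2

Enumerate A + A = {a + b : a, b ∈ A}. With |A| = 3, there are |A|^2 = 9 ordered sum pairs; collecting distinct values, A + A = {-40, -39, -38, -31, -30, -22}, so |A + A| = 6. Thus K = 6/3 = 2. For comparison, the minimum possible |A + A| over all 3-element sets is 2·3 − 1 = 5 (so min K = 5/3), attained only by arithmetic progressions.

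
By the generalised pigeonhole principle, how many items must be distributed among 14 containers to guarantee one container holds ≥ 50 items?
n = (50 − 1)·14 + 1 = 687

By the generalised pigeonhole principle, to guarantee some box contains ≥ r objects we need more than (r − 1) · k objects total. Threshold: n = (r − 1) · k + 1. With r = 50 and k = 14: n = 49 · 14 + 1 = 686 + 1 = 687. For n = 686 = 49 · 14, we can put exactly 49 objects in every box, avoiding 50 in any single one — so 687 is tight.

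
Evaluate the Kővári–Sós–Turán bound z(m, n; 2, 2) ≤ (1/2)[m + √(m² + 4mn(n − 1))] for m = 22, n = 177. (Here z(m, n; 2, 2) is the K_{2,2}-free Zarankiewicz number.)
z(22, 177; 2, 2) ≤ (1/2)[22 + √(22² + 4·22·177·176)] = (1/2)[22 + √2741860] = 838.9281

Kővári–Sós–Turán: let r_1, ..., r_22 be the row sums and z = Σ r_i the total number of 1s. Each pair of columns can share at most one row with both entries 1 (else a 2×2 all-ones block appears), so Σ_i C(r_i, 2) ≤ C(177, 2) = 15576. By convexity Σ_i C(r_i, 2) ≥ 22·C(z/22, 2) = z(z − 22)/(2·22), giving z² − 22z − 22·177·176 ≤ 0 and hence z ≤ (1/2)[22 + √(484 + 4·685344)] = (1/2)[22 + √2741860] ≈ (1/2)(22 + 1655.8563) = 838.9281.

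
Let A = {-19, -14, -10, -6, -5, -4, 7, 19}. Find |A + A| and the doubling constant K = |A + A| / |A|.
K = |A + A| / |A| = 31/8

Enumerate A + A = {a + b : a, b ∈ A}. With |A| = 8, there are |A|^2 = 64 ordered sum pairs; collecting distinct values, A + A = {-38, -33, -29, -28, -25, -24, -23, -20, -19, -18, -16, -15, -14, -12, -11, -10, -9, -8, -7, -3, 0, 1, 2, 3, 5, 9, 13, 14, 15, 26, 38}, so |A + A| = 31. Thus K = 31/8. For comparison, the minimum possible |A + A| over all 8-element sets is 2·8 − 1 = 15 (so min K = 15/8), attained only by arithmetic progressions.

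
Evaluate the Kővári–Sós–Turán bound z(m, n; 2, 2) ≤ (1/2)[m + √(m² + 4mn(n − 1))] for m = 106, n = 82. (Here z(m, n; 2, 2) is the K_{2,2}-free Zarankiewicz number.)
z(106, 82; 2, 2) ≤ (1/2)[106 + √(106² + 4·106·82·81)] = (1/2)[106 + √2827444] = 893.7503

Kővári–Sós–Turán: let r_1, ..., r_106 be the row sums and z = Σ r_i the total number of 1s. Each pair of columns can share at most one row with both entries 1 (else a 2×2 all-ones block appears), so Σ_i C(r_i, 2) ≤ C(82, 2) = 3321. By convexity Σ_i C(r_i, 2) ≥ 106·C(z/106, 2) = z(z − 106)/(2·106), giving z² − 106z − 106·82·81 ≤ 0 and hence z ≤ (1/2)[106 + √(11236 + 4·704052)] = (1/2)[106 + √2827444] ≈ (1/2)(106 + 1681.5005) = 893.7503.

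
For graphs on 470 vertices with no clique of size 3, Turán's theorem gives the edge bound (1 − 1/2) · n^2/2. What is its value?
Turán density bound = (1/2) · 470^2/2 = 55225

Turán's theorem: ex(n, K_{r+1}) is achieved by the complete r-partite Turán graph T(n, r) with parts as balanced as possible, and is at most (1 − 1/r) · n^2/2. For r = 2, n = 470: the density bound is (1/2) · 220900/2 = 55225. Since 2 ∣ 470, the Turán graph T(470, 2) has parts of equal size 235, and its edge count e(T(470, 2)) = 55225 attains the density bound exactly.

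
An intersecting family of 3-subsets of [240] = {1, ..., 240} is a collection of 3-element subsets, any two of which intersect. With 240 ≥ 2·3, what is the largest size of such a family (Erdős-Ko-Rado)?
max |F| = C(239, 2) = 28441

Erdős-Ko-Rado (1961): when n ≥ 2k, max |F| = C(n−1, k−1). The bound is attained by the star {A : i ∈ A} for any fixed i ∈ [n]. Here C(240−1, 3−1) = C(239, 2) = 28441.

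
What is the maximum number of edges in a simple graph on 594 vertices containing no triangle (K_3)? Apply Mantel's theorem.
ex(594, K_3) = ⌊594^2/4⌋ = 88209

Mantel (1907): a triangle-free graph on n vertices has at most ⌊n^2/4⌋ edges, with equality for the complete bipartite graph K_{⌊n/2⌋, ⌈n/2⌉}. For n = 594: ⌊594^2/4⌋ = ⌊352836/4⌋ = 88209. The extremal graph is K_{297, 297}, which has 297·297 = 88209 edges.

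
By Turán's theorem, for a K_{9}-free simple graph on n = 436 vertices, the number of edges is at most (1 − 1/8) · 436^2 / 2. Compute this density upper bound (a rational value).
Turán density bound = (7/8) · 436^2/2 = 83167

Turán's theorem: ex(n, K_{r+1}) is achieved by the complete r-partite Turán graph T(n, r) with parts as balanced as possible, and is at most (1 − 1/r) · n^2/2. For r = 8, n = 436: the density bound is (7/8) · 190096/2 = 83167. The integer-valued extremum is e(T(436, 8)) = 83166, which is strictly less than the density bound 83167 since 8 ∤ 436 (the parts of T(436, 8) cannot all be equal).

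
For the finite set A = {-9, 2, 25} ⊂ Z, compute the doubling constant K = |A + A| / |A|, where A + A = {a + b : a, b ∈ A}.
K = |A + A| / |A| = 6/3 = 2

Enumerate A + A = {a + b : a, b ∈ A}. With |A| = 3, there are |A|^2 = 9 ordered sum pairs; collecting distinct values, A + A = {-18, -7, 4, 16, 27, 50}, so |A + A| = 6. Thus K = 6/3 = 2. For comparison, the minimum possible |A + A| over all 3-element sets is 2·3 − 1 = 5 (so min K = 5/3), attained only by arithmetic progressions.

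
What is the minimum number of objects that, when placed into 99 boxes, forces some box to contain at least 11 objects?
n = (11 − 1)·99 + 1 = 991

By the generalised pigeonhole principle, to guarantee some box contains ≥ r objects we need more than (r − 1) · k objects total. Threshold: n = (r − 1) · k + 1. With r = 11 and k = 99: n = 10 · 99 + 1 = 990 + 1 = 991. For n = 990 = 10 · 99, we can put exactly 10 objects in every box, avoiding 11 in any single one — so 991 is tight.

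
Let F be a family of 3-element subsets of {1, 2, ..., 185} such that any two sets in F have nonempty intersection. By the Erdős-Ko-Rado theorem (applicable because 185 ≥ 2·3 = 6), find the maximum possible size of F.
max |F| = C(184, 2) = 16836

Erdős-Ko-Rado (1961): when n ≥ 2k, max |F| = C(n−1, k−1). The bound is attained by the star {A : i ∈ A} for any fixed i ∈ [n]. Here C(185−1, 3−1) = C(184, 2) = 16836.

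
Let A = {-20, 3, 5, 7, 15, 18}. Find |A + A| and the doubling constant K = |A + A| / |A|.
K = |A + A| / |A| = 20/6 = 10/3

Enumerate A + A = {a + b : a, b ∈ A}. With |A| = 6, there are |A|^2 = 36 ordered sum pairs; collecting distinct values, A + A = {-40, -17, -15, -13, -5, -2, 6, 8, 10, 12, 14, 18, 20, 21, 22, 23, 25, 30, 33, 36}, so |A + A| = 20. Thus K = 20/6 = 10/3. For comparison, the minimum possible |A + A| over all 6-element sets is 2·6 − 1 = 11 (so min K = 11/6), attained only by arithmetic progressions.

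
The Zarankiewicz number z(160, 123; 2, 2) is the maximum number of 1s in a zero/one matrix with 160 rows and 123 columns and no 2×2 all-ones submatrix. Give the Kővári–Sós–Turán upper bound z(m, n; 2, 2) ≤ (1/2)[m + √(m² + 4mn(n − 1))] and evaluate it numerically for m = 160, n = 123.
z(160, 123; 2, 2) ≤ (1/2)[160 + √(160² + 4·160·123·122)] = (1/2)[160 + √9629440] = 1631.5669

Kővári–Sós–Turán: let r_1, ..., r_160 be the row sums and z = Σ r_i the total number of 1s. Each pair of columns can share at most one row with both entries 1 (else a 2×2 all-ones block appears), so Σ_i C(r_i, 2) ≤ C(123, 2) = 7503. By convexity Σ_i C(r_i, 2) ≥ 160·C(z/160, 2) = z(z − 160)/(2·160), giving z² − 160z − 160·123·122 ≤ 0 and hence z ≤ (1/2)[160 + √(25600 + 4·2400960)] = (1/2)[160 + √9629440] ≈ (1/2)(160 + 3103.1339) = 1631.5669.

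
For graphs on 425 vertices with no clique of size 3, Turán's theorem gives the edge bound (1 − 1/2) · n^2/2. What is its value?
Turán density bound = (1/2) · 425^2/2 = 180625/4 ≈ 45156.25

Turán's theorem: ex(n, K_{r+1}) is achieved by the complete r-partite Turán graph T(n, r) with parts as balanced as possible, and is at most (1 − 1/r) · n^2/2. For r = 2, n = 425: the density bound is (1/2) · 180625/2 = 180625/4 ≈ 45156.25. The integer-valued extremum is e(T(425, 2)) = 45156, which is strictly less than the density bound 180625/4 since 2 ∤ 425 (the parts of T(425, 2) cannot all be equal).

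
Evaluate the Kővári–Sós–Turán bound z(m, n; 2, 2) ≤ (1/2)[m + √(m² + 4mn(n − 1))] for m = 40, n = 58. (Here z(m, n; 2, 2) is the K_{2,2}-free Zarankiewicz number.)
z(40, 58; 2, 2) ≤ (1/2)[40 + √(40² + 4·40·58·57)] = (1/2)[40 + √530560] = 384.1977

Kővári–Sós–Turán: let r_1, ..., r_40 be the row sums and z = Σ r_i the total number of 1s. Each pair of columns can share at most one row with both entries 1 (else a 2×2 all-ones block appears), so Σ_i C(r_i, 2) ≤ C(58, 2) = 1653. By convexity Σ_i C(r_i, 2) ≥ 40·C(z/40, 2) = z(z − 40)/(2·40), giving z² − 40z − 40·58·57 ≤ 0 and hence z ≤ (1/2)[40 + √(1600 + 4·132240)] = (1/2)[40 + √530560] ≈ (1/2)(40 + 728.3955) = 384.1977.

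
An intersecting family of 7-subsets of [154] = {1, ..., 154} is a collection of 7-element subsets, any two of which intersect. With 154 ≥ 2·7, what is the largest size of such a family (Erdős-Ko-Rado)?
max |F| = C(153, 6) = 16133132940

Erdős-Ko-Rado (1961): when n ≥ 2k, max |F| = C(n−1, k−1). The bound is attained by the star {A : i ∈ A} for any fixed i ∈ [n]. Here C(154−1, 7−1) = C(153, 6) = 16133132940.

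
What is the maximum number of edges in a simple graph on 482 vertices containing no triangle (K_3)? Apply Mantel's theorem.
ex(482, K_3) = ⌊482^2/4⌋ = 58081

Mantel (1907): a triangle-free graph on n vertices has at most ⌊n^2/4⌋ edges, with equality for the complete bipartite graph K_{⌊n/2⌋, ⌈n/2⌉}. For n = 482: ⌊482^2/4⌋ = ⌊232324/4⌋ = 58081. The extremal graph is K_{241, 241}, which has 241·241 = 58081 edges.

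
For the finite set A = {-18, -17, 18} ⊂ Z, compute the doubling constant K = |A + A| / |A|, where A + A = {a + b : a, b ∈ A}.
K = |A + A| / |A| = 6/3 = 2

Enumerate A + A = {a + b : a, b ∈ A}. With |A| = 3, there are |A|^2 = 9 ordered sum pairs; collecting distinct values, A + A = {-36, -35, -34, 0, 1, 36}, so |A + A| = 6. Thus K = 6/3 = 2. For comparison, the minimum possible |A + A| over all 3-element sets is 2·3 − 1 = 5 (so min K = 5/3), attained only by arithmetic progressions.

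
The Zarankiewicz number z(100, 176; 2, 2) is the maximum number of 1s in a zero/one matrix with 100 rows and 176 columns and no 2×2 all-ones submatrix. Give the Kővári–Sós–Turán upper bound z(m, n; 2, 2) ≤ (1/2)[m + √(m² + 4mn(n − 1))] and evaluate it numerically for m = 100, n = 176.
z(100, 176; 2, 2) ≤ (1/2)[100 + √(100² + 4·100·176·175)] = (1/2)[100 + √12330000] = 1805.705

Kővári–Sós–Turán: let r_1, ..., r_100 be the row sums and z = Σ r_i the total number of 1s. Each pair of columns can share at most one row with both entries 1 (else a 2×2 all-ones block appears), so Σ_i C(r_i, 2) ≤ C(176, 2) = 15400. By convexity Σ_i C(r_i, 2) ≥ 100·C(z/100, 2) = z(z − 100)/(2·100), giving z² − 100z − 100·176·175 ≤ 0 and hence z ≤ (1/2)[100 + √(10000 + 4·3080000)] = (1/2)[100 + √12330000] ≈ (1/2)(100 + 3511.41) = 1805.705.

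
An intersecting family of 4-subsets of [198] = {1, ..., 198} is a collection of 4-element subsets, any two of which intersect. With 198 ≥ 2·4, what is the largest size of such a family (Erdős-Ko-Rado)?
max |F| = C(197, 3) = 1254890

The Erdős-Ko-Rado theorem states: for n ≥ 2k, an intersecting family of k-subsets of an n-element set has size at most C(n − 1, k − 1), with equality for 'star' families {A ⊆ [n] : |A| = k, i ∈ A} (fix an element i). For n = 198, k = 4: C(197, 3) = 1254890.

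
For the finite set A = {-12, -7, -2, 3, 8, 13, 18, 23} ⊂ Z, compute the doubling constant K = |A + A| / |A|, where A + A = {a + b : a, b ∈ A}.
K = |A + A| / |A| = 15/8

Enumerate A + A = {a + b : a, b ∈ A}. With |A| = 8, there are |A|^2 = 64 ordered sum pairs; collecting distinct values, A + A = {-24, -19, -14, -9, -4, 1, 6, 11, 16, 21, 26, 31, 36, 41, 46}, so |A + A| = 15. Thus K = 15/8. Here |A + A| = 2|A| − 1 = 15, the minimum possible — so K = 15/8 is minimal, which holds iff A is an arithmetic progression.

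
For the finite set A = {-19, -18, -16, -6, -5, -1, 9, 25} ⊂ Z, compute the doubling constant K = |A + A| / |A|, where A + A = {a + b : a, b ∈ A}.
K = |A + A| / |A| = 33/8

Enumerate A + A = {a + b : a, b ∈ A}. With |A| = 8, there are |A|^2 = 64 ordered sum pairs; collecting distinct values, A + A = {-38, -37, -36, -35, -34, -32, -25, -24, -23, -22, -21, -20, -19, -17, -12, -11, -10, -9, -7, -6, -2, 3, 4, 6, 7, 8, 9, 18, 19, 20, 24, 34, 50}, so |A + A| = 33. Thus K = 33/8. For comparison, the minimum possible |A + A| over all 8-element sets is 2·8 − 1 = 15 (so min K = 15/8), attained only by arithmetic progressions.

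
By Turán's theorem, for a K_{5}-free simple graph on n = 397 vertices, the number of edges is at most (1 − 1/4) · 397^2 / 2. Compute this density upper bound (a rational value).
Turán density bound = (3/4) · 397^2/2 = 472827/8 ≈ 59103.375

Turán's theorem: ex(n, K_{r+1}) is achieved by the complete r-partite Turán graph T(n, r) with parts as balanced as possible, and is at most (1 − 1/r) · n^2/2. For r = 4, n = 397: the density bound is (3/4) · 157609/2 = 472827/8 ≈ 59103.375. The integer-valued extremum is e(T(397, 4)) = 59103, which is strictly less than the density bound 472827/8 since 4 ∤ 397 (the parts of T(397, 4) cannot all be equal).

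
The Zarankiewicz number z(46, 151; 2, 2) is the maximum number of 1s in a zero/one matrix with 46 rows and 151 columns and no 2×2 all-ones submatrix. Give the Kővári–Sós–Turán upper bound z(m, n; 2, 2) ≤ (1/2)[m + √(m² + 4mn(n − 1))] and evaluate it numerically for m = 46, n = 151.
z(46, 151; 2, 2) ≤ (1/2)[46 + √(46² + 4·46·151·150)] = (1/2)[46 + √4169716] = 1043.9941

Kővári–Sós–Turán: let r_1, ..., r_46 be the row sums and z = Σ r_i the total number of 1s. Each pair of columns can share at most one row with both entries 1 (else a 2×2 all-ones block appears), so Σ_i C(r_i, 2) ≤ C(151, 2) = 11325. By convexity Σ_i C(r_i, 2) ≥ 46·C(z/46, 2) = z(z − 46)/(2·46), giving z² − 46z − 46·151·150 ≤ 0 and hence z ≤ (1/2)[46 + √(2116 + 4·1041900)] = (1/2)[46 + √4169716] ≈ (1/2)(46 + 2041.9882) = 1043.9941.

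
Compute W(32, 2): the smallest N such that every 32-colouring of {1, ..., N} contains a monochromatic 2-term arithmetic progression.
W(32, 2) = 32 + 1 = 33

A 2-term AP is any pair of integers, so a monochromatic 2-AP exists iff some colour is used at least twice. With 32 colours, the colouring i ↦ i on {1, ..., 32} uses each colour once, avoiding any monochromatic pair, so W(32, 2) > 32. For {1, ..., 33}, pigeonhole forces two integers of the same colour, which form a monochromatic 2-AP. Hence W(32, 2) = 33.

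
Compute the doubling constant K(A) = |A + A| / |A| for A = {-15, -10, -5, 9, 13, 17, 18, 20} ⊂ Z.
K = |A + A| / |A| = 32/8 = 4

Enumerate A + A = {a + b : a, b ∈ A}. With |A| = 8, there are |A|^2 = 64 ordered sum pairs; collecting distinct values, A + A = {-30, -25, -20, -15, -10, -6, -2, -1, 2, 3, 4, 5, 7, 8, 10, 12, 13, 15, 18, 22, 26, 27, 29, 30, 31, 33, 34, 35, 36, 37, 38, 40}, so |A + A| = 32. Thus K = 32/8 = 4. For comparison, the minimum possible |A + A| over all 8-element sets is 2·8 − 1 = 15 (so min K = 15/8), attained only by arithmetic progressions.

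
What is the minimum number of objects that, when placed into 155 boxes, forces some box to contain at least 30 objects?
n = (30 − 1)·155 + 1 = 4496

By the generalised pigeonhole principle, to guarantee some box contains ≥ r objects we need more than (r − 1) · k objects total. Threshold: n = (r − 1) · k + 1. With r = 30 and k = 155: n = 29 · 155 + 1 = 4495 + 1 = 4496. For n = 4495 = 29 · 155, we can put exactly 29 objects in every box, avoiding 30 in any single one — so 4496 is tight.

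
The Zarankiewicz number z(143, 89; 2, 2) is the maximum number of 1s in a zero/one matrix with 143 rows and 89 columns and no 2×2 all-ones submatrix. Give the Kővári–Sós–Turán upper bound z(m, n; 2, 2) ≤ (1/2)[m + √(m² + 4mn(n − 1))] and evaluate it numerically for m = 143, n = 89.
z(143, 89; 2, 2) ≤ (1/2)[143 + √(143² + 4·143·89·88)] = (1/2)[143 + √4500353] = 1132.2018

Kővári–Sós–Turán: let r_1, ..., r_143 be the row sums and z = Σ r_i the total number of 1s. Each pair of columns can share at most one row with both entries 1 (else a 2×2 all-ones block appears), so Σ_i C(r_i, 2) ≤ C(89, 2) = 3916. By convexity Σ_i C(r_i, 2) ≥ 143·C(z/143, 2) = z(z − 143)/(2·143), giving z² − 143z − 143·89·88 ≤ 0 and hence z ≤ (1/2)[143 + √(20449 + 4·1119976)] = (1/2)[143 + √4500353] ≈ (1/2)(143 + 2121.4035) = 1132.2018.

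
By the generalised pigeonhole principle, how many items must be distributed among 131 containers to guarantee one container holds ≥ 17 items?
n = (17 − 1)·131 + 1 = 2097

By the generalised pigeonhole principle, to guarantee some box contains ≥ r objects we need more than (r − 1) · k objects total. Threshold: n = (r − 1) · k + 1. With r = 17 and k = 131: n = 16 · 131 + 1 = 2096 + 1 = 2097. For n = 2096 = 16 · 131, we can put exactly 16 objects in every box, avoiding 17 in any single one — so 2097 is tight.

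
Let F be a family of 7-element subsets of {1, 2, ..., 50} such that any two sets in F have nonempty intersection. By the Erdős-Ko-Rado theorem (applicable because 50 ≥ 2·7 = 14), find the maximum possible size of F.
max |F| = C(49, 6) = 13983816

The Erdős-Ko-Rado theorem states: for n ≥ 2k, an intersecting family of k-subsets of an n-element set has size at most C(n − 1, k − 1), with equality for 'star' families {A ⊆ [n] : |A| = k, i ∈ A} (fix an element i). For n = 50, k = 7: C(49, 6) = 13983816.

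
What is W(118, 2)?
W(118, 2) = 118 + 1 = 119

A 2-term AP is any pair of integers, so a monochromatic 2-AP exists iff some colour is used at least twice. With 118 colours, the colouring i ↦ i on {1, ..., 118} uses each colour once, avoiding any monochromatic pair, so W(118, 2) > 118. For {1, ..., 119}, pigeonhole forces two integers of the same colour, which form a monochromatic 2-AP. Hence W(118, 2) = 119.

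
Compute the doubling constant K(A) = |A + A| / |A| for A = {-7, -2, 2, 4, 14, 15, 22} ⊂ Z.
K = |A + A| / |A| = 27/7

Enumerate A + A = {a + b : a, b ∈ A}. With |A| = 7, there are |A|^2 = 49 ordered sum pairs; collecting distinct values, A + A = {-14, -9, -5, -4, -3, 0, 2, 4, 6, 7, 8, 12, 13, 15, 16, 17, 18, 19, 20, 24, 26, 28, 29, 30, 36, 37, 44}, so |A + A| = 27. Thus K = 27/7. For comparison, the minimum possible |A + A| over all 7-element sets is 2·7 − 1 = 13 (so min K = 13/7), attained only by arithmetic progressions.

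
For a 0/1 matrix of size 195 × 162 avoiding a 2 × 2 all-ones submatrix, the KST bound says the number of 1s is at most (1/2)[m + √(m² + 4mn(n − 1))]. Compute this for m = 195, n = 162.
z(195, 162; 2, 2) ≤ (1/2)[195 + √(195² + 4·195·162·161)] = (1/2)[195 + √20381985] = 2354.8206

Kővári–Sós–Turán: let r_1, ..., r_195 be the row sums and z = Σ r_i the total number of 1s. Each pair of columns can share at most one row with both entries 1 (else a 2×2 all-ones block appears), so Σ_i C(r_i, 2) ≤ C(162, 2) = 13041. By convexity Σ_i C(r_i, 2) ≥ 195·C(z/195, 2) = z(z − 195)/(2·195), giving z² − 195z − 195·162·161 ≤ 0 and hence z ≤ (1/2)[195 + √(38025 + 4·5085990)] = (1/2)[195 + √20381985] ≈ (1/2)(195 + 4514.6412) = 2354.8206.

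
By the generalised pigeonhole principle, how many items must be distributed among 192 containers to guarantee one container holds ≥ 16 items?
n = (16 − 1)·192 + 1 = 2881

By the generalised pigeonhole principle, to guarantee some box contains ≥ r objects we need more than (r − 1) · k objects total. Threshold: n = (r − 1) · k + 1. With r = 16 and k = 192: n = 15 · 192 + 1 = 2880 + 1 = 2881. For n = 2880 = 15 · 192, we can put exactly 15 objects in every box, avoiding 16 in any single one — so 2881 is tight.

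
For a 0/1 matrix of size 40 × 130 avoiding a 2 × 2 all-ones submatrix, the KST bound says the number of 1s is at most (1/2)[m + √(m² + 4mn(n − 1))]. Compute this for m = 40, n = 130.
z(40, 130; 2, 2) ≤ (1/2)[40 + √(40² + 4·40·130·129)] = (1/2)[40 + √2684800] = 839.268

Kővári–Sós–Turán: let r_1, ..., r_40 be the row sums and z = Σ r_i the total number of 1s. Each pair of columns can share at most one row with both entries 1 (else a 2×2 all-ones block appears), so Σ_i C(r_i, 2) ≤ C(130, 2) = 8385. By convexity Σ_i C(r_i, 2) ≥ 40·C(z/40, 2) = z(z − 40)/(2·40), giving z² − 40z − 40·130·129 ≤ 0 and hence z ≤ (1/2)[40 + √(1600 + 4·670800)] = (1/2)[40 + √2684800] ≈ (1/2)(40 + 1638.5359) = 839.268.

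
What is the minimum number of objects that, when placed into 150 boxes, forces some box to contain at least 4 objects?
n = (4 − 1)·150 + 1 = 451

By the generalised pigeonhole principle, to guarantee some box contains ≥ r objects we need more than (r − 1) · k objects total. Threshold: n = (r − 1) · k + 1. With r = 4 and k = 150: n = 3 · 150 + 1 = 450 + 1 = 451. For n = 450 = 3 · 150, we can put exactly 3 objects in every box, avoiding 4 in any single one — so 451 is tight.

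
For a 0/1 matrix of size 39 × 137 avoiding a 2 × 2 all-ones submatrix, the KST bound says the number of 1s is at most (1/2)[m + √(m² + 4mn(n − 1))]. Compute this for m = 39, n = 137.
z(39, 137; 2, 2) ≤ (1/2)[39 + √(39² + 4·39·137·136)] = (1/2)[39 + √2908113] = 872.1595

Kővári–Sós–Turán: let r_1, ..., r_39 be the row sums and z = Σ r_i the total number of 1s. Each pair of columns can share at most one row with both entries 1 (else a 2×2 all-ones block appears), so Σ_i C(r_i, 2) ≤ C(137, 2) = 9316. By convexity Σ_i C(r_i, 2) ≥ 39·C(z/39, 2) = z(z − 39)/(2·39), giving z² − 39z − 39·137·136 ≤ 0 and hence z ≤ (1/2)[39 + √(1521 + 4·726648)] = (1/2)[39 + √2908113] ≈ (1/2)(39 + 1705.319) = 872.1595.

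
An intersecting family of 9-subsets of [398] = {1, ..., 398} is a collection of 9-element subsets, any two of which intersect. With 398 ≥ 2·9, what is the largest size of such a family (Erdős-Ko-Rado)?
max |F| = C(397, 8) = 14255369164931895

The Erdős-Ko-Rado theorem states: for n ≥ 2k, an intersecting family of k-subsets of an n-element set has size at most C(n − 1, k − 1), with equality for 'star' families {A ⊆ [n] : |A| = k, i ∈ A} (fix an element i). For n = 398, k = 9: C(397, 8) = 14255369164931895.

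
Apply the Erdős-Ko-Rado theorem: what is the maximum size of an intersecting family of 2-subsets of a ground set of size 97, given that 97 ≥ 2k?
max |F| = C(96, 1) = 96

Erdős-Ko-Rado (1961): when n ≥ 2k, max |F| = C(n−1, k−1). The bound is attained by the star {A : i ∈ A} for any fixed i ∈ [n]. Here C(97−1, 2−1) = C(96, 1) = 96.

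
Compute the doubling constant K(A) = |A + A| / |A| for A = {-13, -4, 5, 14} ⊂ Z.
K = |A + A| / |A| = 7/4

Enumerate A + A = {a + b : a, b ∈ A}. With |A| = 4, there are |A|^2 = 16 ordered sum pairs; collecting distinct values, A + A = {-26, -17, -8, 1, 10, 19, 28}, so |A + A| = 7. Thus K = 7/4. Here |A + A| = 2|A| − 1 = 7, the minimum possible — so K = 7/4 is minimal, which holds iff A is an arithmetic progression.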